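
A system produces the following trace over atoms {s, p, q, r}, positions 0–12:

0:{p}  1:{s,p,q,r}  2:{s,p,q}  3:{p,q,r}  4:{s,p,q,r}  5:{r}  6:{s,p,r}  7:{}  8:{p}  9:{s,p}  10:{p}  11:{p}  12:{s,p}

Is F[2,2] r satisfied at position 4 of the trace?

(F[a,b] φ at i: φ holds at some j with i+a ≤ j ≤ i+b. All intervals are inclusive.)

Check r at each j in [6,6]:
  j=6: true
Found at j=6 → formula holds.

Holds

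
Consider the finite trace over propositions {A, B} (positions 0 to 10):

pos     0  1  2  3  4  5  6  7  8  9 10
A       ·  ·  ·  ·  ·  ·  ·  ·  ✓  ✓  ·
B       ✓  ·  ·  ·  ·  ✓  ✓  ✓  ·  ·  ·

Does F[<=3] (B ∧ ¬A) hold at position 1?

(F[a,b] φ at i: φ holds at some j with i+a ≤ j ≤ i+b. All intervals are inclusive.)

Check (B ∧ ¬A) at each j in [1,4]:
  j=1: false
  j=2: false
  j=3: false
  j=4: false
No position in the window satisfies it → formula fails.

False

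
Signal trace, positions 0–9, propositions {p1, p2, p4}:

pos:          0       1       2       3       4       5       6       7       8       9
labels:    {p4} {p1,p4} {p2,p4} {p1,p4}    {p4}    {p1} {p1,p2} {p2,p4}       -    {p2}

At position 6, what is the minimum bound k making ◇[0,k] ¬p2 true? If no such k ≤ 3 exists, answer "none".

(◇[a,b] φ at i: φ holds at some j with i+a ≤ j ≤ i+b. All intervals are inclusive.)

2

Scan j = 6,7,… for ¬p2:
  j=6: fails
  j=7: fails
  j=8: holds
First hit at j=8, so smallest k = 8-6 = 2.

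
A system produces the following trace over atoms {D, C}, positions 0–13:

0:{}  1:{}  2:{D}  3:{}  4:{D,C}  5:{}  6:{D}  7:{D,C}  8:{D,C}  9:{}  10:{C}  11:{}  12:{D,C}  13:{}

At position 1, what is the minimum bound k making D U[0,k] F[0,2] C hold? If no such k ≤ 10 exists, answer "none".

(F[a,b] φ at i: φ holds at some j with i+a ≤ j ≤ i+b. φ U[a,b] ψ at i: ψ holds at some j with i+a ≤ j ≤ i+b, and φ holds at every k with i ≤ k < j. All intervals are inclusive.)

none

Need earliest j ≥ 1 with F[0,2] C, and D at every k in [1,j-1].
  j=1: rhs fails.
  j=2: rhs holds but lhs fails at k=1.
  j=3: rhs holds but lhs fails at k=1.
  j=4: rhs holds but lhs fails at k=1.
  j=5: rhs holds but lhs fails at k=1.
  j=6: rhs holds but lhs fails at k=1.
  j=7: rhs holds but lhs fails at k=1.
  j=8: rhs holds but lhs fails at k=1.
  j=9: rhs holds but lhs fails at k=1.
  j=10: rhs holds but lhs fails at k=1.
  j=11: rhs holds but lhs fails at k=1.
No witness within the range → none.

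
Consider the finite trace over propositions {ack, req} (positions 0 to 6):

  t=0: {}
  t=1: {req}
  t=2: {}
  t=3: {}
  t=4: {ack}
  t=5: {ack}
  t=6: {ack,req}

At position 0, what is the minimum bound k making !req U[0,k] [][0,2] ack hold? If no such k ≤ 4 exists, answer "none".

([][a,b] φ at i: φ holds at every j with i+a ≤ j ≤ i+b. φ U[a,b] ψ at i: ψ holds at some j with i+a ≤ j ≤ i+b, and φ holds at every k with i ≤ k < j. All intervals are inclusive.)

none

Need earliest j ≥ 0 with [][0,2] ack, and !req at every k in [0,j-1].
  j=0: rhs fails.
  j=1: rhs fails.
  j=2: rhs fails.
  j=3: rhs fails.
  j=4: rhs holds but lhs fails at k=1.
No witness within the range → none.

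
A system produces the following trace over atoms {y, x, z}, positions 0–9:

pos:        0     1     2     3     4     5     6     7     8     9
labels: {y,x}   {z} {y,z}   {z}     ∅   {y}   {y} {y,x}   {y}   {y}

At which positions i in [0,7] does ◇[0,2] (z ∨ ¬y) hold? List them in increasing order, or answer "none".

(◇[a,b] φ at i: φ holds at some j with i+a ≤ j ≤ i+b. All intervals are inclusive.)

Evaluate at each i in [0,7]:
  i=0: ✓ (witness j=1)
  i=1: ✓ (witness j=1)
  i=2: ✓ (witness j=2)
  i=3: ✓ (witness j=3)
  i=4: ✓ (witness j=4)
  i=5: ✗ (none in [5,7])
  i=6: ✗ (none in [6,8])
  i=7: ✗ (none in [7,9])

0, 1, 2, 3, 4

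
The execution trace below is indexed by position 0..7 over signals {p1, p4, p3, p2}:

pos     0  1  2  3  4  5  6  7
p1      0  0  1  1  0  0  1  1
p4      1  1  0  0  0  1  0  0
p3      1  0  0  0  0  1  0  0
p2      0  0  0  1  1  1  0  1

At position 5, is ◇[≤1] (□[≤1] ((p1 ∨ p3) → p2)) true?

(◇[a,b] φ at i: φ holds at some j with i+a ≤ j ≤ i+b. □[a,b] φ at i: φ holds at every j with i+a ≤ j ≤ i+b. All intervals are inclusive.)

No

Check □[≤1] ((p1 ∨ p3) → p2) at each j in [5,6]:
  j=5: fails at 6
  j=6: fails at 6
No position in the window satisfies it → formula fails.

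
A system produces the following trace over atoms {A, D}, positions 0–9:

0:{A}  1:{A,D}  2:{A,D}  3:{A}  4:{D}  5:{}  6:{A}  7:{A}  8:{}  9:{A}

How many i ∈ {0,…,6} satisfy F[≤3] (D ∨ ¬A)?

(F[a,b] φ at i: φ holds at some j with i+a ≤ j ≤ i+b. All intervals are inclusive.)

7

Evaluate at each i in [0,6]:
  i=0: ✓ (witness j=1)
  i=1: ✓ (witness j=1)
  i=2: ✓ (witness j=2)
  i=3: ✓ (witness j=4)
  i=4: ✓ (witness j=4)
  i=5: ✓ (witness j=5)
  i=6: ✓ (witness j=8)
Positions where it holds: {0, 1, 2, 3, 4, 5, 6} → 7.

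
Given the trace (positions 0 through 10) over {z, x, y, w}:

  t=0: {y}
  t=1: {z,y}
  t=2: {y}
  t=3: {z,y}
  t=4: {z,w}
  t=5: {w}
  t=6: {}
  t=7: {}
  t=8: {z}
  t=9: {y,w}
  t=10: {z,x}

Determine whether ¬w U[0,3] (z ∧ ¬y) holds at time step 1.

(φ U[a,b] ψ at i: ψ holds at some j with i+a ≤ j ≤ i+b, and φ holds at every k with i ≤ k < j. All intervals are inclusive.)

Need some j in [1,4] with (z ∧ ¬y), and ¬w at every k in [1,j-1].
  j=1: (z ∧ ¬y) false.
  j=2: (z ∧ ¬y) false.
  j=3: (z ∧ ¬y) false.
  j=4: (z ∧ ¬y) holds; ¬w holds at every k in [1,3] → satisfied.

True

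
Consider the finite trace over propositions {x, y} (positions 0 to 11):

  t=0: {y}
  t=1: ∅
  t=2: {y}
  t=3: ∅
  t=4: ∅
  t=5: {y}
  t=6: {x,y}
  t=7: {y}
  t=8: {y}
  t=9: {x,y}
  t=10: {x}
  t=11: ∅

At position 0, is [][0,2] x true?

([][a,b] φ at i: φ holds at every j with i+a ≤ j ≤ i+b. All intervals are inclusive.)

Does not hold

Check x at every j in [0,2]:
  j=0: false
  j=1: false
  j=2: false
Fails at j=0 → formula fails.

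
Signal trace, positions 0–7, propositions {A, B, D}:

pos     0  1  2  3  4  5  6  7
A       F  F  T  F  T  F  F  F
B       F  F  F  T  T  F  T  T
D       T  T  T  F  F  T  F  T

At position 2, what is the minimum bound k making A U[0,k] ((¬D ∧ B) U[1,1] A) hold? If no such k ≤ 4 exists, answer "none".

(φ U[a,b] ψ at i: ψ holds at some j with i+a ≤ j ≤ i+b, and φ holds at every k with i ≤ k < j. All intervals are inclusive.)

Need earliest j ≥ 2 with ((¬D ∧ B) U[1,1] A), and A at every k in [2,j-1].
  j=2: rhs fails.
  j=3: rhs holds; lhs holds on [2,2]. k = 1.

1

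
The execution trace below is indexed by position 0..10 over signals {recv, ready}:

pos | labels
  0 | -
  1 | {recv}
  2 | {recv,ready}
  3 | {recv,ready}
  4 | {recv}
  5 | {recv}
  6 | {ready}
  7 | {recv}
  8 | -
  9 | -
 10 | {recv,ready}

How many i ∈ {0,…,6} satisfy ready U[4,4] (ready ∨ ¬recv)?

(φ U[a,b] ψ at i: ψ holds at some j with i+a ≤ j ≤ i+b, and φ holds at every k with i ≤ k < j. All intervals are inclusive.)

Evaluate at each i in [0,6]:
  i=0: ✗ (no rhs in [4,4])
  i=1: ✗ (no rhs in [5,5])
  i=2: ✗ (lhs fails at k=4 before rhs at j=6)
  i=3: ✗ (no rhs in [7,7])
  i=4: ✗ (lhs fails at k=4 before rhs at j=8)
  i=5: ✗ (lhs fails at k=5 before rhs at j=9)
  i=6: ✗ (lhs fails at k=7 before rhs at j=10)
Positions where it holds: {} → 0.

0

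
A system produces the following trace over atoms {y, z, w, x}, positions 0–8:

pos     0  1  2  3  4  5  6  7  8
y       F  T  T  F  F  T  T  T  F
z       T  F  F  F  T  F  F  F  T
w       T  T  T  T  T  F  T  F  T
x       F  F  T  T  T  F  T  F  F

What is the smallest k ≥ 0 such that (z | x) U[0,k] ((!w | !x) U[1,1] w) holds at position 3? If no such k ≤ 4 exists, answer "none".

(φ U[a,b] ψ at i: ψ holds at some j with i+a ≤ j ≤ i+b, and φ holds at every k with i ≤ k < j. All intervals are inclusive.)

Need earliest j ≥ 3 with ((!w | !x) U[1,1] w), and (z | x) at every k in [3,j-1].
  j=3: rhs fails.
  j=4: rhs fails.
  j=5: rhs holds; lhs holds on [3,4]. k = 2.

2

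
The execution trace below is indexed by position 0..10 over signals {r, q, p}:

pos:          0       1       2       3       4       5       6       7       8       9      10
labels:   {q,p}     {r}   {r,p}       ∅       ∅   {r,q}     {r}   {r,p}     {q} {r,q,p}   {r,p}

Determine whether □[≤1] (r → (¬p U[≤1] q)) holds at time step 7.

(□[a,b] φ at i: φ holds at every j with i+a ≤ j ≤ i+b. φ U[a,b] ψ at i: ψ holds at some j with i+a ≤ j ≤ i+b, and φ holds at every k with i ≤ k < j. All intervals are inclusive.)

Check (r → (¬p U[≤1] q)) at every j in [7,8]:
  j=7: antecedent true; consequent fails → ✗
  j=8: antecedent false → ✓
Fails at j=7 → formula fails.

False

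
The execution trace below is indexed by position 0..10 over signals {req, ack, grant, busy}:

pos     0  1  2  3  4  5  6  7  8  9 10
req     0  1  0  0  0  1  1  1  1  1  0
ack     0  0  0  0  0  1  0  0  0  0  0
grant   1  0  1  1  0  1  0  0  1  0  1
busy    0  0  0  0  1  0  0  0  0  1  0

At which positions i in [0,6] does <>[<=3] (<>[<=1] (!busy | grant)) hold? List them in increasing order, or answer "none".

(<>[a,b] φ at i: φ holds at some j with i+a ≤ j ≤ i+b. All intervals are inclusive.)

0, 1, 2, 3, 4, 5, 6

Evaluate at each i in [0,6]:
  i=0: ✓ (witness j=0)
  i=1: ✓ (witness j=1)
  i=2: ✓ (witness j=2)
  i=3: ✓ (witness j=3)
  i=4: ✓ (witness j=4)
  i=5: ✓ (witness j=5)
  i=6: ✓ (witness j=6)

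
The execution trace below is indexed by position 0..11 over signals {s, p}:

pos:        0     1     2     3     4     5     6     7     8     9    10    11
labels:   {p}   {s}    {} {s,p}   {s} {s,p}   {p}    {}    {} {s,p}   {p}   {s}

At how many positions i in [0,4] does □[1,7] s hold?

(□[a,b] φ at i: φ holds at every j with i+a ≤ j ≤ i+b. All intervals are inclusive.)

Evaluate at each i in [0,4]:
  i=0: ✗ (fails at j=2)
  i=1: ✗ (fails at j=2)
  i=2: ✗ (fails at j=6)
  i=3: ✗ (fails at j=6)
  i=4: ✗ (fails at j=6)
Positions where it holds: {} → 0.

0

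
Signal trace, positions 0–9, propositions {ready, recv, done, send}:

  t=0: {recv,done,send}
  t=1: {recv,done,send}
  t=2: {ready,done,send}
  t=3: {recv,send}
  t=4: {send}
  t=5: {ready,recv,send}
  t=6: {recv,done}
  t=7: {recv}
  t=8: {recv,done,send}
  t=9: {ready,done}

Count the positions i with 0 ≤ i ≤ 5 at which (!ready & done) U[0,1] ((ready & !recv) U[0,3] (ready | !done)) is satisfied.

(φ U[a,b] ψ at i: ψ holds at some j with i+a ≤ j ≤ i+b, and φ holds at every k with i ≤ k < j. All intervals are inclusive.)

5

Evaluate at each i in [0,5]:
  i=0: ✗ (no rhs in [0,1])
  i=1: ✓ (rhs at j=2; lhs holds on [1,1])
  i=2: ✓ (rhs at j=2)
  i=3: ✓ (rhs at j=3)
  i=4: ✓ (rhs at j=4)
  i=5: ✓ (rhs at j=5)
Positions where it holds: {1, 2, 3, 4, 5} → 5.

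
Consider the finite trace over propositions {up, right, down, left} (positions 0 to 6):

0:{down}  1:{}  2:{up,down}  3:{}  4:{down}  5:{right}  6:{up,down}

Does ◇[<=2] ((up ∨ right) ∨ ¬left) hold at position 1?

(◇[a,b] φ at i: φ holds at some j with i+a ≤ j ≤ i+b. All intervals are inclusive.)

Check ((up ∨ right) ∨ ¬left) at each j in [1,3]:
  j=1: true
  j=2: true
  j=3: true
Found at j=1 → formula holds.

True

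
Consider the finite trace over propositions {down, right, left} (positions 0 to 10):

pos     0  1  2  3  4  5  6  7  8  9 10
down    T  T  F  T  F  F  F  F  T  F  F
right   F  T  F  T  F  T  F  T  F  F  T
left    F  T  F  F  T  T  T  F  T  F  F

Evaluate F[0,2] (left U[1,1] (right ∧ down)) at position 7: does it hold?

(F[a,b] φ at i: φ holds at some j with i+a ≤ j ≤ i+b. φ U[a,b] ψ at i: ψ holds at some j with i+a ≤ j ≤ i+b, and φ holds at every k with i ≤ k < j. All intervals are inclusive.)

Check (left U[1,1] (right ∧ down)) at each j in [7,9]:
  j=7: fails
  j=8: fails
  j=9: fails
No position in the window satisfies it → formula fails.

False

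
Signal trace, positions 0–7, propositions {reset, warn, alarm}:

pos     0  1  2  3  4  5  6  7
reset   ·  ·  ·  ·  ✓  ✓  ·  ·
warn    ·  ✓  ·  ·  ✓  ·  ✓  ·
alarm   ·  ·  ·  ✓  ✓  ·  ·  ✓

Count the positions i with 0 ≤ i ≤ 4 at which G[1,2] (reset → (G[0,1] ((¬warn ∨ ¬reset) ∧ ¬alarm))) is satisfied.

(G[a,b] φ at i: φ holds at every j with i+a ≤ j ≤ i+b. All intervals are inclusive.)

3

Evaluate at each i in [0,4]:
  i=0: ✓ (all of [1,2])
  i=1: ✓ (all of [2,3])
  i=2: ✗ (fails at j=4)
  i=3: ✗ (fails at j=4)
  i=4: ✓ (all of [5,6])
Positions where it holds: {0, 1, 4} → 3.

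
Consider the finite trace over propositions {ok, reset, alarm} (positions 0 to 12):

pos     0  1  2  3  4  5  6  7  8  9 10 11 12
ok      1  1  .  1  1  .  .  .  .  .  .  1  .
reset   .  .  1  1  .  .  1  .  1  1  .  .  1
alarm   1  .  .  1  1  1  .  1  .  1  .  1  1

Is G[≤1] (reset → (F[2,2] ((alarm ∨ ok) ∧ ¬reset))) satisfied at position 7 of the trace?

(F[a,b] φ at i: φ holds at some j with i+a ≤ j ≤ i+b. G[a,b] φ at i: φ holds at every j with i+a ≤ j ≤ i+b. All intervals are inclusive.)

Check (reset → (F[2,2] ((alarm ∨ ok) ∧ ¬reset))) at every j in [7,8]:
  j=7: antecedent false → ✓
  j=8: antecedent true; consequent fails (none in [10,10]) → ✗
Fails at j=8 → formula fails.

No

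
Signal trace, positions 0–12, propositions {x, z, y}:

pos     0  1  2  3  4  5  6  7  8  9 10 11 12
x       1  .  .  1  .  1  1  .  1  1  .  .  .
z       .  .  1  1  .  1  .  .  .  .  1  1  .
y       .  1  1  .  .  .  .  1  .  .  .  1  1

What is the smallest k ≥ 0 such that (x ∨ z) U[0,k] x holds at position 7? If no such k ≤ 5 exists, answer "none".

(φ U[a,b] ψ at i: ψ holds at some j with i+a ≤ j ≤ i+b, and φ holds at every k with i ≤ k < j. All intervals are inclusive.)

none

Need earliest j ≥ 7 with x, and (x ∨ z) at every k in [7,j-1].
  j=7: rhs fails.
  j=8: rhs holds but lhs fails at k=7.
  j=9: rhs holds but lhs fails at k=7.
  j=10: rhs fails.
  j=11: rhs fails.
  j=12: rhs fails.
No witness within the range → none.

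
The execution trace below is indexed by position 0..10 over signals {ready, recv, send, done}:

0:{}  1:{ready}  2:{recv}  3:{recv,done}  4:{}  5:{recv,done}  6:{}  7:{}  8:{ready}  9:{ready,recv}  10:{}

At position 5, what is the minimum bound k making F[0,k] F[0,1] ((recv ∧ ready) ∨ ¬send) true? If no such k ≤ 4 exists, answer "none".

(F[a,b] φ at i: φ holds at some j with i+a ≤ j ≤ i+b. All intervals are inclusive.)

Scan j = 5,6,… for F[0,1] ((recv ∧ ready) ∨ ¬send):
  j=5: holds
First hit at j=5, so smallest k = 5-5 = 0.

0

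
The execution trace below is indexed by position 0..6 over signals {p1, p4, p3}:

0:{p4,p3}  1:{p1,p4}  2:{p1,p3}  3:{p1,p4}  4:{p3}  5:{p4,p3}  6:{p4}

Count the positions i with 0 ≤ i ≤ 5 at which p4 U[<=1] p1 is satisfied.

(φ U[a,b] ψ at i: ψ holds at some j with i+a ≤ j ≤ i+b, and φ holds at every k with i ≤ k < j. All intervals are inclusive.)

Evaluate at each i in [0,5]:
  i=0: ✓ (rhs at j=1; lhs holds on [0,0])
  i=1: ✓ (rhs at j=1)
  i=2: ✓ (rhs at j=2)
  i=3: ✓ (rhs at j=3)
  i=4: ✗ (no rhs in [4,5])
  i=5: ✗ (no rhs in [5,6])
Positions where it holds: {0, 1, 2, 3} → 4.

4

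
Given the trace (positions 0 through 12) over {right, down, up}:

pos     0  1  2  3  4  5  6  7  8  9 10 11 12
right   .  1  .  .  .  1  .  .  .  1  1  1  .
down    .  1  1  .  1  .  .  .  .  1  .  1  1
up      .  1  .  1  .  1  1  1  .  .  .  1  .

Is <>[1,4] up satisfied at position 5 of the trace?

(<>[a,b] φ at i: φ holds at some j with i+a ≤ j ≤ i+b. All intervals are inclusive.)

Yes

Check up at each j in [6,9]:
  j=6: true
  j=7: true
  j=8: false
  j=9: false
Found at j=6 → formula holds.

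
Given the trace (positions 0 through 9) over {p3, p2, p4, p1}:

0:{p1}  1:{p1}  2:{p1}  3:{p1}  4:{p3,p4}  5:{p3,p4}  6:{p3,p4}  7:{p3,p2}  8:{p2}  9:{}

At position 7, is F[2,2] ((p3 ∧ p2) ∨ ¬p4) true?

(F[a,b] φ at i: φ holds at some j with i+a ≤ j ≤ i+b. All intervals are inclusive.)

True

Check ((p3 ∧ p2) ∨ ¬p4) at each j in [9,9]:
  j=9: true
Found at j=9 → formula holds.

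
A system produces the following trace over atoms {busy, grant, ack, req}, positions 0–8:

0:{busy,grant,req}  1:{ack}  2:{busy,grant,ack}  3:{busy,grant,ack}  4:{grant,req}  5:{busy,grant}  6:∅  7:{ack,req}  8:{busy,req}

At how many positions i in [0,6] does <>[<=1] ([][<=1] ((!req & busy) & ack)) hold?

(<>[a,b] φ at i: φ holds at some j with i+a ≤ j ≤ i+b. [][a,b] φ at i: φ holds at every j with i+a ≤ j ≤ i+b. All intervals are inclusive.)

Evaluate at each i in [0,6]:
  i=0: ✗ (none in [0,1])
  i=1: ✓ (witness j=2)
  i=2: ✓ (witness j=2)
  i=3: ✗ (none in [3,4])
  i=4: ✗ (none in [4,5])
  i=5: ✗ (none in [5,6])
  i=6: ✗ (none in [6,7])
Positions where it holds: {1, 2} → 2.

2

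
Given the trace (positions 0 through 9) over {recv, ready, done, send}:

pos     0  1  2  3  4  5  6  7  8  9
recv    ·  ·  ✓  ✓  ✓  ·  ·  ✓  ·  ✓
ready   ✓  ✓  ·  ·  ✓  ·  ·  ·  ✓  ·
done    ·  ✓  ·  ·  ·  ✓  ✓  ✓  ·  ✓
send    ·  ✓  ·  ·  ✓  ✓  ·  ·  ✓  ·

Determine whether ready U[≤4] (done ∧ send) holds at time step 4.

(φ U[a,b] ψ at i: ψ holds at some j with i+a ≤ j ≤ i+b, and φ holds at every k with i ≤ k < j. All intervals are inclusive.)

True

Need some j in [4,8] with (done ∧ send), and ready at every k in [4,j-1].
  j=4: (done ∧ send) false.
  j=5: (done ∧ send) holds; ready holds at every k in [4,4] → satisfied.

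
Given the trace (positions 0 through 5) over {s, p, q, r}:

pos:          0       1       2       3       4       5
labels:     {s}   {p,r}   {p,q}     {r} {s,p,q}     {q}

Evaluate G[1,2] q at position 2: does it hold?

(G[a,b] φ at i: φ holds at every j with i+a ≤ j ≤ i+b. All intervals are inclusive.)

Check q at every j in [3,4]:
  j=3: false
  j=4: true
Fails at j=3 → formula fails.

False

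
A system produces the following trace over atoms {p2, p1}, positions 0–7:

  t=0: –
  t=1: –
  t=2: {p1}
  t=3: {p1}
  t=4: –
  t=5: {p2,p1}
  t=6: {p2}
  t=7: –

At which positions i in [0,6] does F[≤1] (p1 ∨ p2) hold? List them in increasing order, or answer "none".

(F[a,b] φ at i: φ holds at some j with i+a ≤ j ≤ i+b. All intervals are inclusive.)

1, 2, 3, 4, 5, 6

Evaluate at each i in [0,6]:
  i=0: ✗ (none in [0,1])
  i=1: ✓ (witness j=2)
  i=2: ✓ (witness j=2)
  i=3: ✓ (witness j=3)
  i=4: ✓ (witness j=5)
  i=5: ✓ (witness j=5)
  i=6: ✓ (witness j=6)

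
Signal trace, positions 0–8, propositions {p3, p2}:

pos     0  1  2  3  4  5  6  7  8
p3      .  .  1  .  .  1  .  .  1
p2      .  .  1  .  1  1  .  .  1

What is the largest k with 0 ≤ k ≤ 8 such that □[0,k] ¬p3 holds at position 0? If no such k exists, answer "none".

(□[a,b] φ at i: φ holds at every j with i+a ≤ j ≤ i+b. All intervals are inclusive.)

¬p3 must hold from j=0 onward; find where it first fails.
  j=0: holds
  j=1: holds
  j=2: fails
Holds on [0,1], so largest k = 1.

1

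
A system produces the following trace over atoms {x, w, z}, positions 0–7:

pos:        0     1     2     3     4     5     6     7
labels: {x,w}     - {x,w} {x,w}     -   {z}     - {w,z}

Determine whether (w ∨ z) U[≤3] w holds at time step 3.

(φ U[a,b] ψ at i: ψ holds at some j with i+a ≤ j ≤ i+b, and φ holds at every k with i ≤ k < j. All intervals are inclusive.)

Need some j in [3,6] with w, and (w ∨ z) at every k in [3,j-1].
  j=3: w holds; no prefix to check → satisfied.

Holds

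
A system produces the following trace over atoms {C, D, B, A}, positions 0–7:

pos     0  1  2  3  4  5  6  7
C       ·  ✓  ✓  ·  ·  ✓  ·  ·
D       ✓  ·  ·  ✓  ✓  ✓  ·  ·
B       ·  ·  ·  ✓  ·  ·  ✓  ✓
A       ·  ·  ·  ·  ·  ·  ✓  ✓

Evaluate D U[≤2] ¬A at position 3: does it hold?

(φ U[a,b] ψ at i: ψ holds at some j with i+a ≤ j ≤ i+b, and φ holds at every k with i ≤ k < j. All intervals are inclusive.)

Need some j in [3,5] with ¬A, and D at every k in [3,j-1].
  j=3: ¬A holds; no prefix to check → satisfied.

True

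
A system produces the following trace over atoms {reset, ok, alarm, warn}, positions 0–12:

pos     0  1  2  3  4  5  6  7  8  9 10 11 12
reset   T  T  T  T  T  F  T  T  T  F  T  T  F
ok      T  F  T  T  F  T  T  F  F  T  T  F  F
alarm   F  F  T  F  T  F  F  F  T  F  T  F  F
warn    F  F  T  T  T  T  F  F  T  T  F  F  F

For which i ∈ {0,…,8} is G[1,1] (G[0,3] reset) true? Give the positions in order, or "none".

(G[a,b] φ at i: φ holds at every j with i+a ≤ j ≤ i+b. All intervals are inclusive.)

Evaluate at each i in [0,8]:
  i=0: ✓ (all of [1,1])
  i=1: ✗ (fails at j=2)
  i=2: ✗ (fails at j=3)
  i=3: ✗ (fails at j=4)
  i=4: ✗ (fails at j=5)
  i=5: ✗ (fails at j=6)
  i=6: ✗ (fails at j=7)
  i=7: ✗ (fails at j=8)
  i=8: ✗ (fails at j=9)

0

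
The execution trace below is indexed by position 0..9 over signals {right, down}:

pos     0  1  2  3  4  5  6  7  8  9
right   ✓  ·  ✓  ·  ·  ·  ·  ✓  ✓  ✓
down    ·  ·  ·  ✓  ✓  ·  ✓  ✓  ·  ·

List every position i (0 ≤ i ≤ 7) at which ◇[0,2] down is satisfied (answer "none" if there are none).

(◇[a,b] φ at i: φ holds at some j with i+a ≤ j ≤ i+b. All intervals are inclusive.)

1, 2, 3, 4, 5, 6, 7

Evaluate at each i in [0,7]:
  i=0: ✗ (none in [0,2])
  i=1: ✓ (witness j=3)
  i=2: ✓ (witness j=3)
  i=3: ✓ (witness j=3)
  i=4: ✓ (witness j=4)
  i=5: ✓ (witness j=6)
  i=6: ✓ (witness j=6)
  i=7: ✓ (witness j=7)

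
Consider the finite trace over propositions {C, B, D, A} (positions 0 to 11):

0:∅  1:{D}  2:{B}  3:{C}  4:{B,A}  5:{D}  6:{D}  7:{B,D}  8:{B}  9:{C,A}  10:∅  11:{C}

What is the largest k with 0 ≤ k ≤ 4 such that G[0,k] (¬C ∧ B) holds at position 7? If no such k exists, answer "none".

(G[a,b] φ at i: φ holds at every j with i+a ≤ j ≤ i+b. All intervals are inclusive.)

(¬C ∧ B) must hold from j=7 onward; find where it first fails.
  j=7: holds
  j=8: holds
  j=9: fails
Holds on [7,8], so largest k = 1.

1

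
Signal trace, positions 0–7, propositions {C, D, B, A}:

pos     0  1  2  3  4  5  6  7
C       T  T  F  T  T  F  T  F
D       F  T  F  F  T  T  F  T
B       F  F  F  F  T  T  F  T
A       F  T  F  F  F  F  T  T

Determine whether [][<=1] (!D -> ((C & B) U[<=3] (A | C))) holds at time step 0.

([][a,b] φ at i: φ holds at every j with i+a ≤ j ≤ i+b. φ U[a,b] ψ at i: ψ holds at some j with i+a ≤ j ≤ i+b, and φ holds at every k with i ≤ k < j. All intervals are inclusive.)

True

Check (!D -> ((C & B) U[<=3] (A | C))) at every j in [0,1]:
  j=0: antecedent true; consequent holds → ✓
  j=1: antecedent false → ✓
All positions satisfy it → formula holds.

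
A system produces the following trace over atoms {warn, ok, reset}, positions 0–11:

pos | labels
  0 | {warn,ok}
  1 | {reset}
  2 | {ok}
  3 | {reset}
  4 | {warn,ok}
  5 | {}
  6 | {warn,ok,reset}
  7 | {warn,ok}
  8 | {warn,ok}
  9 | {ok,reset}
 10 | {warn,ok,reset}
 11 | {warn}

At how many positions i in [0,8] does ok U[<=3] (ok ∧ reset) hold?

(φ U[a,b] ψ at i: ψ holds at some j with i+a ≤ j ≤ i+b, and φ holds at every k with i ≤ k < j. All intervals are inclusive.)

Evaluate at each i in [0,8]:
  i=0: ✗ (no rhs in [0,3])
  i=1: ✗ (no rhs in [1,4])
  i=2: ✗ (no rhs in [2,5])
  i=3: ✗ (lhs fails at k=3 before rhs at j=6)
  i=4: ✗ (lhs fails at k=5 before rhs at j=6)
  i=5: ✗ (lhs fails at k=5 before rhs at j=6)
  i=6: ✓ (rhs at j=6)
  i=7: ✓ (rhs at j=9; lhs holds on [7,8])
  i=8: ✓ (rhs at j=9; lhs holds on [8,8])
Positions where it holds: {6, 7, 8} → 3.

3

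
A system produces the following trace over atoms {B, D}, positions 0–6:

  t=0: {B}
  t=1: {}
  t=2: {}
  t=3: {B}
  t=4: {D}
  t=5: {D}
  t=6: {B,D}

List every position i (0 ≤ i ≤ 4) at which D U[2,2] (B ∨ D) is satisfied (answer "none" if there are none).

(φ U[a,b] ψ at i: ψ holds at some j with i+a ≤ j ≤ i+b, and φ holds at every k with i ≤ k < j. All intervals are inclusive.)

Evaluate at each i in [0,4]:
  i=0: ✗ (no rhs in [2,2])
  i=1: ✗ (lhs fails at k=1 before rhs at j=3)
  i=2: ✗ (lhs fails at k=2 before rhs at j=4)
  i=3: ✗ (lhs fails at k=3 before rhs at j=5)
  i=4: ✓ (rhs at j=6; lhs holds on [4,5])

4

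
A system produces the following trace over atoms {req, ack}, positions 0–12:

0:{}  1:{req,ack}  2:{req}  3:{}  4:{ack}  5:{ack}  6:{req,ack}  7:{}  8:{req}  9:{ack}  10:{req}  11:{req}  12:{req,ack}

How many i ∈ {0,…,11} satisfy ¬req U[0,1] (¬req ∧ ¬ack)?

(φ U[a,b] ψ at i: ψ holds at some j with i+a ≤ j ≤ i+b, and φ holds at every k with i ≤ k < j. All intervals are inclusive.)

3

Evaluate at each i in [0,11]:
  i=0: ✓ (rhs at j=0)
  i=1: ✗ (no rhs in [1,2])
  i=2: ✗ (lhs fails at k=2 before rhs at j=3)
  i=3: ✓ (rhs at j=3)
  i=4: ✗ (no rhs in [4,5])
  i=5: ✗ (no rhs in [5,6])
  i=6: ✗ (lhs fails at k=6 before rhs at j=7)
  i=7: ✓ (rhs at j=7)
  i=8: ✗ (no rhs in [8,9])
  i=9: ✗ (no rhs in [9,10])
  i=10: ✗ (no rhs in [10,11])
  i=11: ✗ (no rhs in [11,12])
Positions where it holds: {0, 3, 7} → 3.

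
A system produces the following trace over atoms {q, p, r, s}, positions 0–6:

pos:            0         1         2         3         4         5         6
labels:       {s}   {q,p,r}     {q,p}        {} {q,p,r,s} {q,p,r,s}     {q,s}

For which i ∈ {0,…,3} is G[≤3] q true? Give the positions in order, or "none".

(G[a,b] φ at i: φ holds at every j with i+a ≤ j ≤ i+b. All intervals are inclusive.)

none

Evaluate at each i in [0,3]:
  i=0: ✗ (fails at j=0)
  i=1: ✗ (fails at j=3)
  i=2: ✗ (fails at j=3)
  i=3: ✗ (fails at j=3)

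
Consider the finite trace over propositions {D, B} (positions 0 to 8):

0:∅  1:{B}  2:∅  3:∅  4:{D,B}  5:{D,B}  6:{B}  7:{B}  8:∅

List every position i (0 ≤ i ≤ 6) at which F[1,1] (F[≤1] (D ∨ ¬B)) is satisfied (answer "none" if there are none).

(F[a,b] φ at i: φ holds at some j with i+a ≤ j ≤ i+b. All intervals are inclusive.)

0, 1, 2, 3, 4, 6

Evaluate at each i in [0,6]:
  i=0: ✓ (witness j=1)
  i=1: ✓ (witness j=2)
  i=2: ✓ (witness j=3)
  i=3: ✓ (witness j=4)
  i=4: ✓ (witness j=5)
  i=5: ✗ (none in [6,6])
  i=6: ✓ (witness j=7)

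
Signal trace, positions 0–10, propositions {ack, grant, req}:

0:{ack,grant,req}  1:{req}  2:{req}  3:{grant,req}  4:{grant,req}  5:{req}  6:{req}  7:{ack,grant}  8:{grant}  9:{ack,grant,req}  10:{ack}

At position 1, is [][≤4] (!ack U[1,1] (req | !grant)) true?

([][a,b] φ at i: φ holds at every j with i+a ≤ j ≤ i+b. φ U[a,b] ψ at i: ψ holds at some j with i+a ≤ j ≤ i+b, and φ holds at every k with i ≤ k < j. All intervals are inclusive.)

Check (!ack U[1,1] (req | !grant)) at every j in [1,5]:
  j=1: holds
  j=2: holds
  j=3: holds
  j=4: holds
  j=5: holds
All positions satisfy it → formula holds.

Yes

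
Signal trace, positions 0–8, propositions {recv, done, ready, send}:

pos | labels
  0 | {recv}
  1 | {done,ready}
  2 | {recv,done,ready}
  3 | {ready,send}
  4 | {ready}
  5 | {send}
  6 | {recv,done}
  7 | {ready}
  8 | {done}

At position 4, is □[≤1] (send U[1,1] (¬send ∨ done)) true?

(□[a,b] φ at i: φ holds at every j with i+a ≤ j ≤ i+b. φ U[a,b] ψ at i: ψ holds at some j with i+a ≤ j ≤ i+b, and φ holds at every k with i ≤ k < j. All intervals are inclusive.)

No

Check (send U[1,1] (¬send ∨ done)) at every j in [4,5]:
  j=4: fails
  j=5: holds
Fails at j=4 → formula fails.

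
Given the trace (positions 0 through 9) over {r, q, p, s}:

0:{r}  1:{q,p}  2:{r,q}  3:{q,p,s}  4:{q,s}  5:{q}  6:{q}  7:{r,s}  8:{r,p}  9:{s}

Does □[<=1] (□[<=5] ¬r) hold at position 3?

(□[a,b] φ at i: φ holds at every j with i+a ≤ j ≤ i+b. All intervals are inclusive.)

Check □[<=5] ¬r at every j in [3,4]:
  j=3: fails at 7
  j=4: fails at 7
Fails at j=3 → formula fails.

Does not hold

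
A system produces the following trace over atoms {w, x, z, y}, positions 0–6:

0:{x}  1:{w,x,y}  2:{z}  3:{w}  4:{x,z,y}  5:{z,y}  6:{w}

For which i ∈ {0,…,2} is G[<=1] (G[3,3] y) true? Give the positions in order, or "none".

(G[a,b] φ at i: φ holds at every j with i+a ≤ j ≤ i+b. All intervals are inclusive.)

1

Evaluate at each i in [0,2]:
  i=0: ✗ (fails at j=0)
  i=1: ✓ (all of [1,2])
  i=2: ✗ (fails at j=3)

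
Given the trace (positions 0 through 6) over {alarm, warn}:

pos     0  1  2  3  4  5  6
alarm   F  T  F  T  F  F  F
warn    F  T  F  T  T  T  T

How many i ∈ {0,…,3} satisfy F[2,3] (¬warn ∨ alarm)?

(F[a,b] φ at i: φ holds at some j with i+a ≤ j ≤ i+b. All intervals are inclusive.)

2

Evaluate at each i in [0,3]:
  i=0: ✓ (witness j=2)
  i=1: ✓ (witness j=3)
  i=2: ✗ (none in [4,5])
  i=3: ✗ (none in [5,6])
Positions where it holds: {0, 1} → 2.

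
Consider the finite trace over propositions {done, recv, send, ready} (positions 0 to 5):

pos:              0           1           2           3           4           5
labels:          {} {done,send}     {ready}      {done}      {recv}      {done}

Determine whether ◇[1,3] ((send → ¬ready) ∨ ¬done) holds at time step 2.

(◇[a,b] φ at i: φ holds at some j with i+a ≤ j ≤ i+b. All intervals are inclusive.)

Holds

Check ((send → ¬ready) ∨ ¬done) at each j in [3,5]:
  j=3: true
  j=4: true
  j=5: true
Found at j=3 → formula holds.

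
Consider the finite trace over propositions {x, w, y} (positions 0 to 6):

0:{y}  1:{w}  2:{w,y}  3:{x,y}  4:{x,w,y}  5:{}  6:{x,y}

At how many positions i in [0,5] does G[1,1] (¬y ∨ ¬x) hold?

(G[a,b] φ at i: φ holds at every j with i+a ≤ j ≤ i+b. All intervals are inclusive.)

Evaluate at each i in [0,5]:
  i=0: ✓ (all of [1,1])
  i=1: ✓ (all of [2,2])
  i=2: ✗ (fails at j=3)
  i=3: ✗ (fails at j=4)
  i=4: ✓ (all of [5,5])
  i=5: ✗ (fails at j=6)
Positions where it holds: {0, 1, 4} → 3.

3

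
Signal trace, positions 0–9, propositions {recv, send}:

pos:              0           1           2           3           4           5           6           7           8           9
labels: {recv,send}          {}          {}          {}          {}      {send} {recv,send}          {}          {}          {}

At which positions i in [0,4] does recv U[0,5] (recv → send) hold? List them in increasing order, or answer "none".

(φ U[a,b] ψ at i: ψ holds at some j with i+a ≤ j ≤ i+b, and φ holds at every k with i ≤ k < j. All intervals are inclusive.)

Evaluate at each i in [0,4]:
  i=0: ✓ (rhs at j=0)
  i=1: ✓ (rhs at j=1)
  i=2: ✓ (rhs at j=2)
  i=3: ✓ (rhs at j=3)
  i=4: ✓ (rhs at j=4)

0, 1, 2, 3, 4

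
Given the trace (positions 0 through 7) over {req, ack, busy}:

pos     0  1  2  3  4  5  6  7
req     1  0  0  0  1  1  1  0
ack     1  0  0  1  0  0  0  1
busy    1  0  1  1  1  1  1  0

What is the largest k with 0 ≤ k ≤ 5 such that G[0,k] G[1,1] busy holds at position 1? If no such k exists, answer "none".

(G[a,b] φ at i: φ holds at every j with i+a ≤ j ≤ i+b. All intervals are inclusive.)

G[1,1] busy must hold from j=1 onward; find where it first fails.
  j=1: holds
  j=2: holds
  j=3: holds
  j=4: holds
  j=5: holds
  j=6: fails
Holds on [1,5], so largest k = 4.

4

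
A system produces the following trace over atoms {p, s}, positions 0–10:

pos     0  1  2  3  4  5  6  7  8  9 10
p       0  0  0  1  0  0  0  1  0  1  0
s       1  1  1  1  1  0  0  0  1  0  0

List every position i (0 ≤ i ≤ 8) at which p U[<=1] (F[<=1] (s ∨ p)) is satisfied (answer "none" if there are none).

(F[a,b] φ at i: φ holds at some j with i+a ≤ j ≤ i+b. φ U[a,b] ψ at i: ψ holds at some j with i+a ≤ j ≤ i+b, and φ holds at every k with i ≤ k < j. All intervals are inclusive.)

Evaluate at each i in [0,8]:
  i=0: ✓ (rhs at j=0)
  i=1: ✓ (rhs at j=1)
  i=2: ✓ (rhs at j=2)
  i=3: ✓ (rhs at j=3)
  i=4: ✓ (rhs at j=4)
  i=5: ✗ (lhs fails at k=5 before rhs at j=6)
  i=6: ✓ (rhs at j=6)
  i=7: ✓ (rhs at j=7)
  i=8: ✓ (rhs at j=8)

0, 1, 2, 3, 4, 6, 7, 8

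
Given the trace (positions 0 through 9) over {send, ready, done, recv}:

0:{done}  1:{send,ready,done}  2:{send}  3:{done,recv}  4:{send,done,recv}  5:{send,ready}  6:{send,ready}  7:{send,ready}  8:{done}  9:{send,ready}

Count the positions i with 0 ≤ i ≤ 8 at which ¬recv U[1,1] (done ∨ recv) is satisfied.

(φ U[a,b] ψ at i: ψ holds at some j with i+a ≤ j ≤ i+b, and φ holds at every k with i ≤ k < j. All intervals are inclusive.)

3

Evaluate at each i in [0,8]:
  i=0: ✓ (rhs at j=1; lhs holds on [0,0])
  i=1: ✗ (no rhs in [2,2])
  i=2: ✓ (rhs at j=3; lhs holds on [2,2])
  i=3: ✗ (lhs fails at k=3 before rhs at j=4)
  i=4: ✗ (no rhs in [5,5])
  i=5: ✗ (no rhs in [6,6])
  i=6: ✗ (no rhs in [7,7])
  i=7: ✓ (rhs at j=8; lhs holds on [7,7])
  i=8: ✗ (no rhs in [9,9])
Positions where it holds: {0, 2, 7} → 3.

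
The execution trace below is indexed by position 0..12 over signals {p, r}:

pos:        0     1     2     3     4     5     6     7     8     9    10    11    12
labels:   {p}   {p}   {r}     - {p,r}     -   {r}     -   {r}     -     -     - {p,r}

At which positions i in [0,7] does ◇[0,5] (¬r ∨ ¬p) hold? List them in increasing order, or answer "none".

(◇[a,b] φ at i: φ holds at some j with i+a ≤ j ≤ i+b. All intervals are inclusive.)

0, 1, 2, 3, 4, 5, 6, 7

Evaluate at each i in [0,7]:
  i=0: ✓ (witness j=0)
  i=1: ✓ (witness j=1)
  i=2: ✓ (witness j=2)
  i=3: ✓ (witness j=3)
  i=4: ✓ (witness j=5)
  i=5: ✓ (witness j=5)
  i=6: ✓ (witness j=6)
  i=7: ✓ (witness j=7)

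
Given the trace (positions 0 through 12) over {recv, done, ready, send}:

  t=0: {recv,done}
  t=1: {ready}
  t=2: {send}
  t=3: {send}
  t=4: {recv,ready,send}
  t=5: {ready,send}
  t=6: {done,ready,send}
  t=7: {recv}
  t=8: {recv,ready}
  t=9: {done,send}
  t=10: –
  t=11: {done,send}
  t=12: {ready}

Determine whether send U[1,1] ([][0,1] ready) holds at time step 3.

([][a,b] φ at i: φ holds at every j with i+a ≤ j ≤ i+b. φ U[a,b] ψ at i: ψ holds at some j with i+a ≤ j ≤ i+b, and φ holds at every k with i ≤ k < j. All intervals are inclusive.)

Yes

Need some j in [4,4] with [][0,1] ready, and send at every k in [3,j-1].
  j=4: [][0,1] ready holds; send holds at every k in [3,3] → satisfied.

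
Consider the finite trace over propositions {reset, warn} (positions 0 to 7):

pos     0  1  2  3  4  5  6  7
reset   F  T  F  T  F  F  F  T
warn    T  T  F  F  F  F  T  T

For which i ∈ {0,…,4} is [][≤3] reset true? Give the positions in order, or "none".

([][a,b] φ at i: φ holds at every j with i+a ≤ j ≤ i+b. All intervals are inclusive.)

none

Evaluate at each i in [0,4]:
  i=0: ✗ (fails at j=0)
  i=1: ✗ (fails at j=2)
  i=2: ✗ (fails at j=2)
  i=3: ✗ (fails at j=4)
  i=4: ✗ (fails at j=4)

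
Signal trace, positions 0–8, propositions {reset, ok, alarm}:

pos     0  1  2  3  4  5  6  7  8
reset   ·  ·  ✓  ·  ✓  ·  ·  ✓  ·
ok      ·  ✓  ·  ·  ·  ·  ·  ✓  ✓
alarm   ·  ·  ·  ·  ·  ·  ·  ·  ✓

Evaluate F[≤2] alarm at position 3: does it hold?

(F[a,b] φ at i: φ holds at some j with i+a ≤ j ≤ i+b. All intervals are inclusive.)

Check alarm at each j in [3,5]:
  j=3: false
  j=4: false
  j=5: false
No position in the window satisfies it → formula fails.

No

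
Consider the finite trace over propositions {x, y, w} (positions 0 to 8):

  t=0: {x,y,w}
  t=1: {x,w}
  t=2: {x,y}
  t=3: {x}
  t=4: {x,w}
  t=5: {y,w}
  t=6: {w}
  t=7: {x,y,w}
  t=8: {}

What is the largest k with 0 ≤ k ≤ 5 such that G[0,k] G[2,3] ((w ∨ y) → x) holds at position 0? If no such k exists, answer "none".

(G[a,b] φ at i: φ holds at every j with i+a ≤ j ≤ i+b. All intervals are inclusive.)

1

G[2,3] ((w ∨ y) → x) must hold from j=0 onward; find where it first fails.
  j=0: holds
  j=1: holds
  j=2: fails
Holds on [0,1], so largest k = 1.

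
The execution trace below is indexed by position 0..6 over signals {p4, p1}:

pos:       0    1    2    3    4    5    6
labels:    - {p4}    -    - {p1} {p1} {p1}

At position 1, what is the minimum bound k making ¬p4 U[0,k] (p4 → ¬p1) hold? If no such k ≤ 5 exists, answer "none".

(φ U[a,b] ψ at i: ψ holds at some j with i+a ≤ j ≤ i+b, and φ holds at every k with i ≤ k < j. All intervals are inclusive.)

Need earliest j ≥ 1 with (p4 → ¬p1), and ¬p4 at every k in [1,j-1].
  j=1: rhs holds (empty prefix). k = 0.

0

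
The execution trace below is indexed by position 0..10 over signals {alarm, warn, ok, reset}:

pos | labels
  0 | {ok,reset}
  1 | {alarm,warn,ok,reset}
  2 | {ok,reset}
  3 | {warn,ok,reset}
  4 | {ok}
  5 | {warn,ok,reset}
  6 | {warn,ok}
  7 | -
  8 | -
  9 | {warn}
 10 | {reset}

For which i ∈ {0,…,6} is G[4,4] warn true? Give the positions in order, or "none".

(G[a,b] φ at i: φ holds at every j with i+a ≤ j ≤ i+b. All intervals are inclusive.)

1, 2, 5

Evaluate at each i in [0,6]:
  i=0: ✗ (fails at j=4)
  i=1: ✓ (all of [5,5])
  i=2: ✓ (all of [6,6])
  i=3: ✗ (fails at j=7)
  i=4: ✗ (fails at j=8)
  i=5: ✓ (all of [9,9])
  i=6: ✗ (fails at j=10)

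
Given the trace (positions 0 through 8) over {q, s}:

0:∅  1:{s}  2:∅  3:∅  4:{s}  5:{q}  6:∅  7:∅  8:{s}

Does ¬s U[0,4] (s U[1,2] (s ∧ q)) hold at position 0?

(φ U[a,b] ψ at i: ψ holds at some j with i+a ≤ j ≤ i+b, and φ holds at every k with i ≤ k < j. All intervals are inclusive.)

No

Need some j in [0,4] with (s U[1,2] (s ∧ q)), and ¬s at every k in [0,j-1].
  j=0: (s U[1,2] (s ∧ q)) — fails.
  j=1: (s U[1,2] (s ∧ q)) — fails.
  j=2: (s U[1,2] (s ∧ q)) — fails.
  j=3: (s U[1,2] (s ∧ q)) — fails.
  j=4: (s U[1,2] (s ∧ q)) — fails.
No j in the window works → until fails.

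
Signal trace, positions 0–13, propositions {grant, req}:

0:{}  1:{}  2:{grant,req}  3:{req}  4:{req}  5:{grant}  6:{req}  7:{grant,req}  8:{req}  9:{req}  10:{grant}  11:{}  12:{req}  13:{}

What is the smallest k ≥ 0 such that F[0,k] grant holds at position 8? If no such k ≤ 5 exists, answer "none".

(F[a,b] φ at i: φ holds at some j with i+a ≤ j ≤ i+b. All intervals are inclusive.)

2

Scan j = 8,9,… for grant:
  j=8: fails
  j=9: fails
  j=10: holds
First hit at j=10, so smallest k = 10-8 = 2.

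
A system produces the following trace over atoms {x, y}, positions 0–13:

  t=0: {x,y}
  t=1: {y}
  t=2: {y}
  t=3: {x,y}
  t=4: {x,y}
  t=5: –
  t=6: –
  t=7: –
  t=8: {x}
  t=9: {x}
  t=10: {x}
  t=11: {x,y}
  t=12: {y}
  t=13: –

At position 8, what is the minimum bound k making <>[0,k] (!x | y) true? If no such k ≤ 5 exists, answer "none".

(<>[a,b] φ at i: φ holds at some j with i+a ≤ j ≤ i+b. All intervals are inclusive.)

Scan j = 8,9,… for (!x | y):
  j=8: fails
  j=9: fails
  j=10: fails
  j=11: holds
First hit at j=11, so smallest k = 11-8 = 3.

3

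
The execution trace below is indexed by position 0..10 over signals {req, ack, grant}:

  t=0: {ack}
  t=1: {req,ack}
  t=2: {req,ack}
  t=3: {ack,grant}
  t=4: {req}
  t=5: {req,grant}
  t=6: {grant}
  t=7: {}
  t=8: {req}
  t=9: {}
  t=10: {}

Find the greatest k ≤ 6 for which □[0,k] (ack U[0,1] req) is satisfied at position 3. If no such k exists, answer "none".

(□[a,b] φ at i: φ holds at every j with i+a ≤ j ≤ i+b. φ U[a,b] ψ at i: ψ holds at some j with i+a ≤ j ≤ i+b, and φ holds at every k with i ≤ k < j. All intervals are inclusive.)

(ack U[0,1] req) must hold from j=3 onward; find where it first fails.
  j=3: holds
  j=4: holds
  j=5: holds
  j=6: fails
Holds on [3,5], so largest k = 2.

2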